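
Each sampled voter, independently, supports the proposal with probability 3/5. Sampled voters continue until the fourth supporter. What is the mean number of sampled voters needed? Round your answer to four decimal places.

Y = total sampled voters until the fourth success; negative binomial with r=4, p=0.60.
E[Y] = r / p = 4 / 0.60 = 6.666667

6.6667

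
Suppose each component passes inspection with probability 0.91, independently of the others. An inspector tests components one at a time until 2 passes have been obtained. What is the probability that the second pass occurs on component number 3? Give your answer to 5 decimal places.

Y = trial on which the second success occurs; negative binomial, r=2, p=0.91.
P(Y=3) = C(2,1) · p^2 · (1−p)^1
= 2 · 0.8281 · 0.09 = 0.1490580

0.14906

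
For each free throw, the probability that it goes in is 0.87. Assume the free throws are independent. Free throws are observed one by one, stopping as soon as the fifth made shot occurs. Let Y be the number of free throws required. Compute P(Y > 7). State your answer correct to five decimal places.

Needing more than 7 free throws ⇔ fewer than 5 successes in the first 7. With X ~ Binomial(7, 0.87), P(Y > 7) = P(X ≤ 4).
  k=0: C(7,0)·0.87^0·0.13^7 = 0.0000006
  k=1: C(7,1)·0.87^1·0.13^6 = 0.0000294
  k=2: C(7,2)·0.87^2·0.13^5 = 0.0005902
  k=3: C(7,3)·0.87^3·0.13^4 = 0.0065826
  k=4: C(7,4)·0.87^4·0.13^3 = 0.0440530
P(X ≤ 4) = 0.0512558

0.05126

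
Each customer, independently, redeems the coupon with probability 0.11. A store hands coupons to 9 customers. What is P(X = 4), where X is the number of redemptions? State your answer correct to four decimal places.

X ~ Binomial(n=9, p=0.11).
P(X=4) = C(9,4) · p^4 · (1−p)^5
= 126 · 0.00014641 · 0.55841 = 0.010301

0.0103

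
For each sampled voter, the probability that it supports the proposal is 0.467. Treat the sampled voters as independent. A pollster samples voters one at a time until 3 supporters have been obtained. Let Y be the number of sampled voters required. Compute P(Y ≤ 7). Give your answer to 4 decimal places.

Finishing within 7 sampled voters ⇔ at least 3 successes in the first 7. With X ~ Binomial(7, 0.467), P(Y ≤ 7) = 1 − P(X ≤ 2).
  k=0: C(7,0)·0.467^0·0.533^7 = 0.012221
  k=1: C(7,1)·0.467^1·0.533^6 = 0.074951
  k=2: C(7,2)·0.467^2·0.533^5 = 0.197010
1 − 0.284182 = 0.715818

0.7158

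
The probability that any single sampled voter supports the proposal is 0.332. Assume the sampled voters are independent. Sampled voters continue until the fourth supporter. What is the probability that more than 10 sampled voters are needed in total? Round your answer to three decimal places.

Needing more than 10 sampled voters ⇔ fewer than 4 successes in the first 10. With X ~ Binomial(10, 0.332), P(Y > 10) = P(X ≤ 3).
  k=0: C(10,0)·0.332^0·0.668^10 = 0.01769
  k=1: C(10,1)·0.332^1·0.668^9 = 0.08793
  k=2: C(10,2)·0.332^2·0.668^8 = 0.19665
  k=3: C(10,3)·0.332^3·0.668^7 = 0.26063
P(X ≤ 3) = 0.56291

0.563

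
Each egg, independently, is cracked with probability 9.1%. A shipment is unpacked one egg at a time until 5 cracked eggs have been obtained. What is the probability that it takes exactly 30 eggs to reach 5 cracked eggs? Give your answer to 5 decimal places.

0.01365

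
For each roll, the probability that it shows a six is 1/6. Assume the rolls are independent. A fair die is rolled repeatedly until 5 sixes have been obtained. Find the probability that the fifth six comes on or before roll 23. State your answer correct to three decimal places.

0.335

Finishing within 23 rolls ⇔ at least 5 successes in the first 23. With X ~ Binomial(23, 0.166667), P(Y ≤ 23) = 1 − P(X ≤ 4).
  k=0: C(23,0)·0.166667^0·0.833333^23 = 0.01509
  k=1: C(23,1)·0.166667^1·0.833333^22 = 0.06944
  k=2: C(23,2)·0.166667^2·0.833333^21 = 0.15276
  k=3: C(23,3)·0.166667^3·0.833333^20 = 0.21387
  k=4: C(23,4)·0.166667^4·0.833333^19 = 0.21387
1 − 0.66502 = 0.33498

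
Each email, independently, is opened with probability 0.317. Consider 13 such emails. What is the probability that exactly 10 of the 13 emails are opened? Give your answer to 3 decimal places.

X ~ Binomial(n=13, p=0.317).
P(X=10) = C(13,10) · p^10 · (1−p)^3
= 286 · 1.0247e-05 · 0.31861 = 0.00093

0.001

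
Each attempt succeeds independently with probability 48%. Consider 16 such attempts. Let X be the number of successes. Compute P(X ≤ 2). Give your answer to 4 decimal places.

0.0034

X ~ Binomial(16, 0.48); P(X ≤ 2) = Σ C(16,k) p^k (1−p)^(16−k) over k:
  k=0: C(16,0)·0.48^0·0.52^16 = 0.000029
  k=1: C(16,1)·0.48^1·0.52^15 = 0.000422
  k=2: C(16,2)·0.48^2·0.52^14 = 0.002922
Total = 0.003373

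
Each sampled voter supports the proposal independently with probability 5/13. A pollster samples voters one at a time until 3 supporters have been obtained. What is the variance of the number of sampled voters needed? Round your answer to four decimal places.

Y = total sampled voters until the third success; negative binomial with r=3, p=0.384615.
Var(Y) = r(1−p)/p² = 3·0.615385 / 0.384615² = 12.480000

12.4800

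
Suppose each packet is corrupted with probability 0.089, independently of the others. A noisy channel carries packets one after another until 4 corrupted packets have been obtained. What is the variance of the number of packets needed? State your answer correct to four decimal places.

Y = total packets until the fourth success; negative binomial with r=4, p=0.089.
Var(Y) = r(1−p)/p² = 4·0.911 / 0.089² = 460.042924

460.0429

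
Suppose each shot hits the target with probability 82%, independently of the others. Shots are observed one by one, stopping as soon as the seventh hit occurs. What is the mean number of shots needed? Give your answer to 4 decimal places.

8.5366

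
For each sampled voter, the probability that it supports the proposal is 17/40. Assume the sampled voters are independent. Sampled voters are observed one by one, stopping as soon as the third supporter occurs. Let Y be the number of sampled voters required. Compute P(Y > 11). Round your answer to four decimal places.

0.0890

Needing more than 11 sampled voters ⇔ fewer than 3 successes in the first 11. With X ~ Binomial(11, 0.425), P(Y > 11) = P(X ≤ 2).
  k=0: C(11,0)·0.425^0·0.575^11 = 0.002272
  k=1: C(11,1)·0.425^1·0.575^10 = 0.018470
  k=2: C(11,2)·0.425^2·0.575^9 = 0.068258
P(X ≤ 2) = 0.088999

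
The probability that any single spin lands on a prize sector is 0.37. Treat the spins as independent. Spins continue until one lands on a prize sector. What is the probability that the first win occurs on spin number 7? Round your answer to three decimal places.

Geometric (trials to first success), p = 0.37.
P(Y = 7) = (1−p)^6 · p = 0.062524 · 0.37 = 0.02313

0.023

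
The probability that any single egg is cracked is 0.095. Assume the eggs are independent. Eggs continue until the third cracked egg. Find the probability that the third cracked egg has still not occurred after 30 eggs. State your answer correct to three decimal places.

0.448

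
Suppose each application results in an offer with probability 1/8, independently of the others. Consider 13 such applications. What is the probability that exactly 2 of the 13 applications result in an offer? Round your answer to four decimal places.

X ~ Binomial(n=13, p=0.125).
P(X=2) = C(13,2) · p^2 · (1−p)^11
= 78 · 0.015625 · 0.23019 = 0.280545

0.2805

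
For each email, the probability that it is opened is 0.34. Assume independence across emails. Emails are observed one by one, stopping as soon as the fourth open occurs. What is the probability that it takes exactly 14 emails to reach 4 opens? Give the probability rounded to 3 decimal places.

Y = trial on which the fourth success occurs; negative binomial, r=4, p=0.34.
P(Y=14) = C(13,3) · p^4 · (1−p)^10
= 286 · 0.013363 · 0.015683 = 0.05994

0.060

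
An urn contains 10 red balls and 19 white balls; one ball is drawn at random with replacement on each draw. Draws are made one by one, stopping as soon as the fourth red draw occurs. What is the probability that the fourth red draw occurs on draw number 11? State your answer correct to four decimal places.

0.0879

Y = trial on which the fourth success occurs; negative binomial, r=4, p=0.344828.
P(Y=11) = C(10,3) · p^4 · (1−p)^7
= 120 · 0.014139 · 0.051819 = 0.087918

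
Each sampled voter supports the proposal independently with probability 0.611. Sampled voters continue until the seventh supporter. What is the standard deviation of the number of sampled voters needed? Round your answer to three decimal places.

Y = total sampled voters until the seventh success; negative binomial with r=7, p=0.611.
SD(Y) = √[r(1−p)/p²] = √(7.29399) = 2.70074

2.701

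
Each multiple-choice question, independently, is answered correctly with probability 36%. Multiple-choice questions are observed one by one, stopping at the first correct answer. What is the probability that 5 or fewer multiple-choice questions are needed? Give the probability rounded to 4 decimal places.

Y = number of multiple-choice questions to the first success; geometric, p = 0.36.
P(Y ≤ 5) = 1 − (1−p)^5 = 1 − 0.107374 = 0.892626

0.8926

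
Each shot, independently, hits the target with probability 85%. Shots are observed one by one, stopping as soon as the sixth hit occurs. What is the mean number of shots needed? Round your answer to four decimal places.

7.0588

Y = total shots until the sixth success; negative binomial with r=6, p=0.85.
E[Y] = r / p = 6 / 0.85 = 7.058824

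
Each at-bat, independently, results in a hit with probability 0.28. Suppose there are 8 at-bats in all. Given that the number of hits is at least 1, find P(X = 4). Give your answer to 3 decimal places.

X ~ Binomial(8, 0.28). Want P(X=4 | X≥1) = P(X=4) / P(X≥1).
P(X=4) = C(8,4)·0.28^4·0.72^4 = 0.11563
P(X≥1) = 1 − 0.07222 = 0.92778
Ratio = 0.11563 / 0.92778 = 0.12463

0.125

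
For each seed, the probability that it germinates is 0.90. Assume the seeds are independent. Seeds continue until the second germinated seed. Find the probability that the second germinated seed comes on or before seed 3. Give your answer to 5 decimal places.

0.97200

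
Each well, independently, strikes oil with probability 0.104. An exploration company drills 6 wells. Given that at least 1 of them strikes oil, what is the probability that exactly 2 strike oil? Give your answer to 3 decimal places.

0.217

X ~ Binomial(6, 0.104). Want P(X=2 | X≥1) = P(X=2) / P(X≥1).
P(X=2) = C(6,2)·0.104^2·0.896^4 = 0.10457
P(X≥1) = 1 − 0.51743 = 0.48257
Ratio = 0.10457 / 0.48257 = 0.21668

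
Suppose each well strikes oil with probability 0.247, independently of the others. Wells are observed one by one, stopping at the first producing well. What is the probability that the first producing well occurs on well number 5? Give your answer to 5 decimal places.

0.07941

Geometric (trials to first success), p = 0.247.
P(Y = 5) = (1−p)^4 · p = 0.3215 · 0.247 = 0.0794103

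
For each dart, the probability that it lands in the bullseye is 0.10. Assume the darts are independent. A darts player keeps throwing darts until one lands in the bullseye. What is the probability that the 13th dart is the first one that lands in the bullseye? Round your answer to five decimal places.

Geometric (trials to first success), p = 0.10.
P(Y = 13) = (1−p)^12 · p = 0.28243 · 0.10 = 0.0282430

0.02824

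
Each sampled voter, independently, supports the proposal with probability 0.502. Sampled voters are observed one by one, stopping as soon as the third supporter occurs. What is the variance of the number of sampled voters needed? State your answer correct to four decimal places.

5.9285

Y = total sampled voters until the third success; negative binomial with r=3, p=0.502.
Var(Y) = r(1−p)/p² = 3·0.498 / 0.502² = 5.928477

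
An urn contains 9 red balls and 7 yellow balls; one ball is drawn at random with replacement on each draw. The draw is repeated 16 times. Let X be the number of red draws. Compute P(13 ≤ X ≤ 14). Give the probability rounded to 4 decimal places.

0.0338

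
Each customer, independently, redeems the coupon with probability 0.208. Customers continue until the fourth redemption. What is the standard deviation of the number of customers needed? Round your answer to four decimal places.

8.5572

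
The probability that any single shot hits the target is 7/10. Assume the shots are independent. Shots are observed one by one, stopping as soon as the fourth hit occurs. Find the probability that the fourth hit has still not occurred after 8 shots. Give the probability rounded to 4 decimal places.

Needing more than 8 shots ⇔ fewer than 4 successes in the first 8. With X ~ Binomial(8, 0.70), P(Y > 8) = P(X ≤ 3).
  k=0: C(8,0)·0.70^0·0.30^8 = 0.000066
  k=1: C(8,1)·0.70^1·0.30^7 = 0.001225
  k=2: C(8,2)·0.70^2·0.30^6 = 0.010002
  k=3: C(8,3)·0.70^3·0.30^5 = 0.046675
P(X ≤ 3) = 0.057968

0.0580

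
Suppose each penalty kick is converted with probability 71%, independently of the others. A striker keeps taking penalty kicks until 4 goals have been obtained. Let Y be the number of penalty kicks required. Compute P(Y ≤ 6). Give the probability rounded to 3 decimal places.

Finishing within 6 penalty kicks ⇔ at least 4 successes in the first 6. With X ~ Binomial(6, 0.71), P(Y ≤ 6) = 1 − P(X ≤ 3).
  k=0: C(6,0)·0.71^0·0.29^6 = 0.00059
  k=1: C(6,1)·0.71^1·0.29^5 = 0.00874
  k=2: C(6,2)·0.71^2·0.29^4 = 0.05348
  k=3: C(6,3)·0.71^3·0.29^3 = 0.17458
1 − 0.23740 = 0.76260

0.763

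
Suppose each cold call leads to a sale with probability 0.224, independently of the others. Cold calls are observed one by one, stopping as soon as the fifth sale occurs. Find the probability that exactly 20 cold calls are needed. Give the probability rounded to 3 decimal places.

0.049

Y = trial on which the fifth success occurs; negative binomial, r=5, p=0.224.
P(Y=20) = C(19,4) · p^5 · (1−p)^15
= 3876 · 0.00056395 · 0.022281 = 0.04870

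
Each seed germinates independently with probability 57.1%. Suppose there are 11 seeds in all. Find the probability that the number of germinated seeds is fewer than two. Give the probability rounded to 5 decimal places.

0.00142

X ~ Binomial(11, 0.571); P(X ≤ 1) = Σ C(11,k) p^k (1−p)^(11−k) over k:
  k=0: C(11,0)·0.571^0·0.429^11 = 0.0000906
  k=1: C(11,1)·0.571^1·0.429^10 = 0.0013262
Total = 0.0014168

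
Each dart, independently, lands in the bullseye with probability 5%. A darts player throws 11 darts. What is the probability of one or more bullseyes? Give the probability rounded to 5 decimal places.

P(at least one) = 1 − P(none) = 1 − (1 − 0.05)^11
= 1 − 0.5688001 = 0.4311999

0.43120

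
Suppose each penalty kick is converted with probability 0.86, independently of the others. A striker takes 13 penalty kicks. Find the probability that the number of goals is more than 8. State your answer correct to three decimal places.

X ~ Binomial(13, 0.86); P(X ≥ 9) = Σ C(13,k) p^k (1−p)^(13−k) over k:
  k=9: C(13,9)·0.86^9·0.14^4 = 0.07068
  k=10: C(13,10)·0.86^10·0.14^3 = 0.17367
  k=11: C(13,11)·0.86^11·0.14^2 = 0.29096
  k=12: C(13,12)·0.86^12·0.14^1 = 0.29789
  k=13: C(13,13)·0.86^13·0.14^0 = 0.14076
Total = 0.97396

0.974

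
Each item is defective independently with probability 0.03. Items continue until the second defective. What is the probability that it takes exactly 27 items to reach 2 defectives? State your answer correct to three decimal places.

0.011

Y = trial on which the second success occurs; negative binomial, r=2, p=0.03.
P(Y=27) = C(26,1) · p^2 · (1−p)^25
= 26 · 0.0009 · 0.46697 = 0.01093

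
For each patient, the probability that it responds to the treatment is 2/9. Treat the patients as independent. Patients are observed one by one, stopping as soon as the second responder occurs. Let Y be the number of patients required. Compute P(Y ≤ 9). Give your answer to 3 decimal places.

0.628

Finishing within 9 patients ⇔ at least 2 successes in the first 9. With X ~ Binomial(9, 0.222222), P(Y ≤ 9) = 1 − P(X ≤ 1).
  k=0: C(9,0)·0.222222^0·0.777778^9 = 0.10416
  k=1: C(9,1)·0.222222^1·0.777778^8 = 0.26784
1 − 0.37200 = 0.62800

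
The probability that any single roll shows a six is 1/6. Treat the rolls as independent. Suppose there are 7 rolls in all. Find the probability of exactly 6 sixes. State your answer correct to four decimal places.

0.0001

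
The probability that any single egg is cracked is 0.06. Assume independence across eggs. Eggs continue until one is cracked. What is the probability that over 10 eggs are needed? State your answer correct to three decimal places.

0.539

Y = number of eggs to the first success; geometric, p = 0.06.
P(Y > 10) = P(first 10 all fail) = (1−p)^10 = 0.53862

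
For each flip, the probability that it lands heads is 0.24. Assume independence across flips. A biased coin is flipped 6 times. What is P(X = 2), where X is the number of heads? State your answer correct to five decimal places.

0.28825

X ~ Binomial(n=6, p=0.24).
P(X=2) = C(6,2) · p^2 · (1−p)^4
= 15 · 0.0576 · 0.33362 = 0.2882492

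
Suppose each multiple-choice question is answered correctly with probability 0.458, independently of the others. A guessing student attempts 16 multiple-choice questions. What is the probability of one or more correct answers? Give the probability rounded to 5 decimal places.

0.99994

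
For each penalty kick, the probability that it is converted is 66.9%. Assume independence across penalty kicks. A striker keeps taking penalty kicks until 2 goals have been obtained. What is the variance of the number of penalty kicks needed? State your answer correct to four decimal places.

1.4791

Y = total penalty kicks until the second success; negative binomial with r=2, p=0.669.
Var(Y) = r(1−p)/p² = 2·0.331 / 0.669² = 1.479128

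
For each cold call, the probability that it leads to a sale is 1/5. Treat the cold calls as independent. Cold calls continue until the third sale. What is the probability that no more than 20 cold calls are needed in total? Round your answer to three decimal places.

0.794

Finishing within 20 cold calls ⇔ at least 3 successes in the first 20. With X ~ Binomial(20, 0.20), P(Y ≤ 20) = 1 − P(X ≤ 2).
  k=0: C(20,0)·0.20^0·0.80^20 = 0.01153
  k=1: C(20,1)·0.20^1·0.80^19 = 0.05765
  k=2: C(20,2)·0.20^2·0.80^18 = 0.13691
1 − 0.20608 = 0.79392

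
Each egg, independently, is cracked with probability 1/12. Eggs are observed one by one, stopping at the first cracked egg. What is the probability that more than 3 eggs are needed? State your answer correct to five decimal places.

0.77025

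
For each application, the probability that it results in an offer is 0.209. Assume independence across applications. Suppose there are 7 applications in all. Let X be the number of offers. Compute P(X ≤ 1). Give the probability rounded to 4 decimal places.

0.5521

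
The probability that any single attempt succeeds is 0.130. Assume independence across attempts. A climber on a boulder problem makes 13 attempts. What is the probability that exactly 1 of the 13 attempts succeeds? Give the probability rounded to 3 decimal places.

0.318

X ~ Binomial(n=13, p=0.13).
P(X=1) = C(13,1) · p^1 · (1−p)^12
= 13 · 0.13 · 0.18803 = 0.31777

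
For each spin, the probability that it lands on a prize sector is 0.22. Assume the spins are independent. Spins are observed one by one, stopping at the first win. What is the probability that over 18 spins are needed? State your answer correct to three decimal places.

Y = number of spins to the first success; geometric, p = 0.22.
P(Y > 18) = P(first 18 all fail) = (1−p)^18 = 0.01142

0.011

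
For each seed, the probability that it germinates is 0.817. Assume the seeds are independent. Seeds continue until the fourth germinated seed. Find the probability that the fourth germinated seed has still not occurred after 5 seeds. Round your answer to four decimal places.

0.2283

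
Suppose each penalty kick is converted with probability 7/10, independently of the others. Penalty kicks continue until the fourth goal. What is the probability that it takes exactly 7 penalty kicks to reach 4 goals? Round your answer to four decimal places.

0.1297

Y = trial on which the fourth success occurs; negative binomial, r=4, p=0.70.
P(Y=7) = C(6,3) · p^4 · (1−p)^3
= 20 · 0.2401 · 0.027 = 0.129654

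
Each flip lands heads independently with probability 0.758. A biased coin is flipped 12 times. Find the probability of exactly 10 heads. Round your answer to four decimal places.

0.2420

X ~ Binomial(n=12, p=0.758).
P(X=10) = C(12,10) · p^10 · (1−p)^2
= 66 · 0.062617 · 0.058564 = 0.242029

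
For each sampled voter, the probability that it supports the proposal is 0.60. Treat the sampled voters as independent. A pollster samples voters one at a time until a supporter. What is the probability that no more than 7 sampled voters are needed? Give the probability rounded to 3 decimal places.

0.998

Y = number of sampled voters to the first success; geometric, p = 0.60.
P(Y ≤ 7) = 1 − (1−p)^7 = 1 − 0.00164 = 0.99836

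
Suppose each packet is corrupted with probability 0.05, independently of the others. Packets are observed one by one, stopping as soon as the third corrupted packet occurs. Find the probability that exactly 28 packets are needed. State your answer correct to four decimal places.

Y = trial on which the third success occurs; negative binomial, r=3, p=0.05.
P(Y=28) = C(27,2) · p^3 · (1−p)^25
= 351 · 0.000125 · 0.27739 = 0.012170

0.0122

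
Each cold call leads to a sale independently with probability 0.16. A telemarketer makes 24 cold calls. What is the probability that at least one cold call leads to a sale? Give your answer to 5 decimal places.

0.98477

P(at least one) = 1 − P(none) = 1 − (1 − 0.16)^24
= 1 − 0.0152301 = 0.9847699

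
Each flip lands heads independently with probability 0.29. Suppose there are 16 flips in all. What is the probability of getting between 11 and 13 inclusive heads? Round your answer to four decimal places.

0.0011

X ~ Binomial(16, 0.29); P(11 ≤ X ≤ 13) = Σ C(16,k) p^k (1−p)^(16−k) over k:
  k=11: C(16,11)·0.29^11·0.71^5 = 0.000962
  k=12: C(16,12)·0.29^12·0.71^4 = 0.000164
  k=13: C(16,13)·0.29^13·0.71^3 = 0.000021
Total = 0.001146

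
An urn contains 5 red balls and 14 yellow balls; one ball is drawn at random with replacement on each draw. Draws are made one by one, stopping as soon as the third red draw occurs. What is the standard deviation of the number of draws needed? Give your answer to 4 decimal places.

5.6498

Y = total draws until the third success; negative binomial with r=3, p=0.263158.
SD(Y) = √[r(1−p)/p²] = √(31.920000) = 5.649779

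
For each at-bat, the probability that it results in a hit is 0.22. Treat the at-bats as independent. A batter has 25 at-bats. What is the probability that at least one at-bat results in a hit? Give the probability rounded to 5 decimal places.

0.99799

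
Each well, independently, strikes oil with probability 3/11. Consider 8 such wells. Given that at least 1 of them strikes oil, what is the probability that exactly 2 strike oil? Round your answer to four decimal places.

0.3343

X ~ Binomial(8, 0.272727). Want P(X=2 | X≥1) = P(X=2) / P(X≥1).
P(X=2) = C(8,2)·0.272727^2·0.727273^6 = 0.308176
P(X≥1) = 1 − 0.078267 = 0.921733
Ratio = 0.308176 / 0.921733 = 0.334344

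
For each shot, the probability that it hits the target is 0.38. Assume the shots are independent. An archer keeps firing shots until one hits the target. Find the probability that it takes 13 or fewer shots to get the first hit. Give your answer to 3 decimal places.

Y = number of shots to the first success; geometric, p = 0.38.
P(Y ≤ 13) = 1 − (1−p)^13 = 1 − 0.00200 = 0.99800

0.998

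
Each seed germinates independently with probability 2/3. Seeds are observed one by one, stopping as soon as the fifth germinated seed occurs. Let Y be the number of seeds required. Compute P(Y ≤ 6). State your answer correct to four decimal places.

0.3512

Finishing within 6 seeds ⇔ at least 5 successes in the first 6. With X ~ Binomial(6, 0.666667), P(Y ≤ 6) = 1 − P(X ≤ 4).
  k=0: C(6,0)·0.666667^0·0.333333^6 = 0.001372
  k=1: C(6,1)·0.666667^1·0.333333^5 = 0.016461
  k=2: C(6,2)·0.666667^2·0.333333^4 = 0.082305
  k=3: C(6,3)·0.666667^3·0.333333^3 = 0.219479
  k=4: C(6,4)·0.666667^4·0.333333^2 = 0.329218
1 − 0.648834 = 0.351166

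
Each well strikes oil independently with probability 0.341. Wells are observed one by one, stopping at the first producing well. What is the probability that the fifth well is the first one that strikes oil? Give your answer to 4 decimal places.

Geometric (trials to first success), p = 0.341.
P(Y = 5) = (1−p)^4 · p = 0.1886 · 0.341 = 0.064313

0.0643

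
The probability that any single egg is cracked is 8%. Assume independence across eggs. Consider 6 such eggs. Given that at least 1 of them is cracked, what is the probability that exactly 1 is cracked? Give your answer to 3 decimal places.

X ~ Binomial(6, 0.08). Want P(X=1 | X≥1) = P(X=1) / P(X≥1).
P(X=1) = C(6,1)·0.08^1·0.92^5 = 0.31636
P(X≥1) = 1 − 0.60636 = 0.39364
Ratio = 0.31636 / 0.39364 = 0.80367

0.804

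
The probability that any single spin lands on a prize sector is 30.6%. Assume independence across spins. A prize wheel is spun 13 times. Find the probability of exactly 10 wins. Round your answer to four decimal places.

X ~ Binomial(n=13, p=0.306).
P(X=10) = C(13,10) · p^10 · (1−p)^3
= 286 · 7.198e-06 · 0.33426 = 0.000688

0.0007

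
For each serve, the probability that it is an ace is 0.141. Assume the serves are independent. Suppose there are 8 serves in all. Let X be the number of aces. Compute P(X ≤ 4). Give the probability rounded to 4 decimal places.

0.9979

X ~ Binomial(8, 0.141); P(X ≤ 4) = Σ C(8,k) p^k (1−p)^(8−k) over k:
  k=0: C(8,0)·0.141^0·0.859^8 = 0.296446
  k=1: C(8,1)·0.141^1·0.859^7 = 0.389279
  k=2: C(8,2)·0.141^2·0.859^6 = 0.223643
  k=3: C(8,3)·0.141^3·0.859^5 = 0.073419
  k=4: C(8,4)·0.141^4·0.859^4 = 0.015064
Total = 0.997852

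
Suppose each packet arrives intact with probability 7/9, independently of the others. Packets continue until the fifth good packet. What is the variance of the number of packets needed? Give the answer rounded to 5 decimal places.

1.83673

Y = total packets until the fifth success; negative binomial with r=5, p=0.777778.
Var(Y) = r(1−p)/p² = 5·0.222222 / 0.777778² = 1.8367347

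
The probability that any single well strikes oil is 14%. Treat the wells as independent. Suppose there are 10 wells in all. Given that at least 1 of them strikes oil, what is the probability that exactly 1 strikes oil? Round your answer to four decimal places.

0.4626

X ~ Binomial(10, 0.14). Want P(X=1 | X≥1) = P(X=1) / P(X≥1).
P(X=1) = C(10,1)·0.14^1·0.86^9 = 0.360258
P(X≥1) = 1 − 0.221302 = 0.778698
Ratio = 0.360258 / 0.778698 = 0.462642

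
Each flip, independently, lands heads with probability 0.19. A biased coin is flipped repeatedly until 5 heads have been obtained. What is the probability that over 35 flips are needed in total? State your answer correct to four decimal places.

0.1785

Needing more than 35 flips ⇔ fewer than 5 successes in the first 35. With X ~ Binomial(35, 0.19), P(Y > 35) = P(X ≤ 4).
  k=0: C(35,0)·0.19^0·0.81^35 = 0.000627
  k=1: C(35,1)·0.19^1·0.81^34 = 0.005144
  k=2: C(35,2)·0.19^2·0.81^33 = 0.020513
  k=3: C(35,3)·0.19^3·0.81^32 = 0.052929
  k=4: C(35,4)·0.19^4·0.81^31 = 0.099323
P(X ≤ 4) = 0.178535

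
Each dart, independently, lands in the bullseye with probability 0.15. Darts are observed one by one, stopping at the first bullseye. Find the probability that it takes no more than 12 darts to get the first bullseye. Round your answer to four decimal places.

Y = number of darts to the first success; geometric, p = 0.15.
P(Y ≤ 12) = 1 − (1−p)^12 = 1 − 0.142242 = 0.857758

0.8578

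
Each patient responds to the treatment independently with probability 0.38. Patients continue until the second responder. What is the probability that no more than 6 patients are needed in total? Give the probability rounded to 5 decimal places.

0.73432

Finishing within 6 patients ⇔ at least 2 successes in the first 6. With X ~ Binomial(6, 0.38), P(Y ≤ 6) = 1 − P(X ≤ 1).
  k=0: C(6,0)·0.38^0·0.62^6 = 0.0568002
  k=1: C(6,1)·0.38^1·0.62^5 = 0.2088783
1 − 0.2656785 = 0.7343215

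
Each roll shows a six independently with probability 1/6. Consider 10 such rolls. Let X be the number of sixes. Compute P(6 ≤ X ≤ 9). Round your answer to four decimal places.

X ~ Binomial(10, 0.166667); P(6 ≤ X ≤ 9) = Σ C(10,k) p^k (1−p)^(10−k) over k:
  k=6: C(10,6)·0.166667^6·0.833333^4 = 0.002171
  k=7: C(10,7)·0.166667^7·0.833333^3 = 0.000248
  k=8: C(10,8)·0.166667^8·0.833333^2 = 0.000019
  k=9: C(10,9)·0.166667^9·0.833333^1 = 0.000001
Total = 0.002438

0.0024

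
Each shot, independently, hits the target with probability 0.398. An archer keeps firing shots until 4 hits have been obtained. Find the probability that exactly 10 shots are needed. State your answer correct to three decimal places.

0.100

Y = trial on which the fourth success occurs; negative binomial, r=4, p=0.398.
P(Y=10) = C(9,3) · p^4 · (1−p)^6
= 84 · 0.025092 · 0.047597 = 0.10032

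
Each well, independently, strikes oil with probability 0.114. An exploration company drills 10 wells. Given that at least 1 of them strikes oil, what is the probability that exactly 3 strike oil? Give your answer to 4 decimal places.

0.1086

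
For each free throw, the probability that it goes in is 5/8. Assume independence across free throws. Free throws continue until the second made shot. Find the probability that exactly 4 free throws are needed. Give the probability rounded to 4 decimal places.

Y = trial on which the second success occurs; negative binomial, r=2, p=0.625.
P(Y=4) = C(3,1) · p^2 · (1−p)^2
= 3 · 0.39062 · 0.14062 = 0.164795

0.1648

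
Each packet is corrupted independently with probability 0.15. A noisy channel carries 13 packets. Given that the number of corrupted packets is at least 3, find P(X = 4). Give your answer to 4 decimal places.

X ~ Binomial(13, 0.15). Want P(X=4 | X≥3) = P(X=4) / P(X≥3).
P(X=4) = C(13,4)·0.15^4·0.85^9 = 0.083838
P(X≥3) = 1 − 0.120905 − 0.277371 − 0.293687 = 0.308036
Ratio = 0.083838 / 0.308036 = 0.272170

0.2722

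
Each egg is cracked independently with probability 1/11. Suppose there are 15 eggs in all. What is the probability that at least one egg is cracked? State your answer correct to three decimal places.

P(at least one) = 1 − P(none) = 1 − (1 − 0.090909)^15
= 1 − 0.23939 = 0.76061

0.761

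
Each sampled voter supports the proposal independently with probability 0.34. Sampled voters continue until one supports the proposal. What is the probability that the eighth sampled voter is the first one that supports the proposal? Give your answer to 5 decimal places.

Geometric (trials to first success), p = 0.34.
P(Y = 8) = (1−p)^7 · p = 0.054552 · 0.34 = 0.0185475

0.01855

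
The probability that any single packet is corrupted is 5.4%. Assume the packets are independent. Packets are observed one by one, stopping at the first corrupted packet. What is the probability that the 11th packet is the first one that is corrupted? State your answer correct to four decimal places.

Geometric (trials to first success), p = 0.054.
P(Y = 11) = (1−p)^10 · p = 0.574 · 0.054 = 0.030996

0.0310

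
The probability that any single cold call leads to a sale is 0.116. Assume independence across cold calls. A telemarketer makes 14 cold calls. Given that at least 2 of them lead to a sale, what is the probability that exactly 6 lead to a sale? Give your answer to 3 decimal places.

X ~ Binomial(14, 0.116). Want P(X=6 | X≥2) = P(X=6) / P(X≥2).
P(X=6) = C(14,6)·0.116^6·0.884^8 = 0.00273
P(X≥2) = 1 − 0.17796 − 0.32694 = 0.49510
Ratio = 0.00273 / 0.49510 = 0.00551

0.006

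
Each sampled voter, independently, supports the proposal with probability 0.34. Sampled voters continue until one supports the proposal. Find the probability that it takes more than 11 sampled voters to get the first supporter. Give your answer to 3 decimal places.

0.010

Y = number of sampled voters to the first success; geometric, p = 0.34.
P(Y > 11) = P(first 11 all fail) = (1−p)^11 = 0.01035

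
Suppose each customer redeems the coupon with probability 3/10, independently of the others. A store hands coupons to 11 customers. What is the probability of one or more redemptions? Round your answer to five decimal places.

P(at least one) = 1 − P(none) = 1 − (1 − 0.30)^11
= 1 − 0.0197733 = 0.9802267

0.98023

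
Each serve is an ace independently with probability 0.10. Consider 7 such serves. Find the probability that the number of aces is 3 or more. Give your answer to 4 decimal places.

0.0257

X ~ Binomial(7, 0.10); P(X ≥ 3) = Σ C(7,k) p^k (1−p)^(7−k) over k:
  k=3: C(7,3)·0.10^3·0.90^4 = 0.022964
  k=4: C(7,4)·0.10^4·0.90^3 = 0.002551
  k=5: C(7,5)·0.10^5·0.90^2 = 0.000170
  k=6: C(7,6)·0.10^6·0.90^1 = 0.000006
  k=7: C(7,7)·0.10^7·0.90^0 = 0.000000
Total = 0.025691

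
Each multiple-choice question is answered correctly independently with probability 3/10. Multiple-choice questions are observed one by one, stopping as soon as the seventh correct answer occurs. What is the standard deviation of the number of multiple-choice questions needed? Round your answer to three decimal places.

Y = total multiple-choice questions until the seventh success; negative binomial with r=7, p=0.30.
SD(Y) = √[r(1−p)/p²] = √(54.44444) = 7.37865

7.379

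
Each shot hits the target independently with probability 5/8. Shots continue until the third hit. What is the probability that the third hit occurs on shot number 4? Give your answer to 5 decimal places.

Y = trial on which the third success occurs; negative binomial, r=3, p=0.625.
P(Y=4) = C(3,2) · p^3 · (1−p)^1
= 3 · 0.24414 · 0.375 = 0.2746582

0.27466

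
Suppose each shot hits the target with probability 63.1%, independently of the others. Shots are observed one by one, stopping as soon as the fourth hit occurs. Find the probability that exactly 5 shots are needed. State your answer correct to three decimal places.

Y = trial on which the fourth success occurs; negative binomial, r=4, p=0.631.
P(Y=5) = C(4,3) · p^4 · (1−p)^1
= 4 · 0.15853 · 0.369 = 0.23399

0.234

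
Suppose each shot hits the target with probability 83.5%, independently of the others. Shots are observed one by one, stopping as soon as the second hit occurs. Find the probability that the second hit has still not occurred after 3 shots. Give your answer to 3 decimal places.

0.073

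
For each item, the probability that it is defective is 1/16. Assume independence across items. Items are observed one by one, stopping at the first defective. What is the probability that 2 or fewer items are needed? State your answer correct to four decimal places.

Y = number of items to the first success; geometric, p = 0.0625.
P(Y ≤ 2) = 1 − (1−p)^2 = 1 − 0.878906 = 0.121094

0.1211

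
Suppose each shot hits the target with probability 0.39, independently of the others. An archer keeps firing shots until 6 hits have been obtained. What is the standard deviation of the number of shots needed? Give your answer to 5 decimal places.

4.90542

Y = total shots until the sixth success; negative binomial with r=6, p=0.39.
SD(Y) = √[r(1−p)/p²] = √(24.0631164) = 4.9054170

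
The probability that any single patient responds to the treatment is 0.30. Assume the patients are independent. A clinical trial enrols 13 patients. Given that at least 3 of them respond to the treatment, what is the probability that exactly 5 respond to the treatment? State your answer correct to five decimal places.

X ~ Binomial(13, 0.30). Want P(X=5 | X≥3) = P(X=5) / P(X≥3).
P(X=5) = C(13,5)·0.30^5·0.70^8 = 0.1802890
P(X≥3) = 1 − 0.0096889 − 0.0539810 − 0.1388083 = 0.7975217
Ratio = 0.1802890 / 0.7975217 = 0.2260615

0.22606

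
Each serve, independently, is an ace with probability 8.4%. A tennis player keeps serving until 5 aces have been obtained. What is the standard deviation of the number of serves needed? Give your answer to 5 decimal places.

Y = total serves until the fifth success; negative binomial with r=5, p=0.084.
SD(Y) = √[r(1−p)/p²] = √(649.0929705) = 25.4773030

25.47730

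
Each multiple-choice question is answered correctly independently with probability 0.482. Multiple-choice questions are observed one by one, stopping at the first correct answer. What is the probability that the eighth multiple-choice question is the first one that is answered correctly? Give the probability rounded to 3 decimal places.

Geometric (trials to first success), p = 0.482.
P(Y = 8) = (1−p)^7 · p = 0.010007 · 0.482 = 0.00482

0.005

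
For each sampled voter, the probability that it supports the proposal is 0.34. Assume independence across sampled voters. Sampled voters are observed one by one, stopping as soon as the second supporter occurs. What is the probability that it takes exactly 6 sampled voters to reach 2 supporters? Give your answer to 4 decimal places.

0.1097

Y = trial on which the second success occurs; negative binomial, r=2, p=0.34.
P(Y=6) = C(5,1) · p^2 · (1−p)^4
= 5 · 0.1156 · 0.18975 = 0.109674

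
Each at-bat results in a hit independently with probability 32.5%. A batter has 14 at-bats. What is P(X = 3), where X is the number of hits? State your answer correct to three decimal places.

X ~ Binomial(n=14, p=0.325).
P(X=3) = C(14,3) · p^3 · (1−p)^11
= 364 · 0.034328 · 0.013254 = 0.16561

0.166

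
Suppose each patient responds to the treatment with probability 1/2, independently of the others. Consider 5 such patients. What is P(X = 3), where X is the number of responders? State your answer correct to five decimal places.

0.31250

X ~ Binomial(n=5, p=0.50).
P(X=3) = C(5,3) · p^3 · (1−p)^2
= 10 · 0.125 · 0.25 = 0.3125000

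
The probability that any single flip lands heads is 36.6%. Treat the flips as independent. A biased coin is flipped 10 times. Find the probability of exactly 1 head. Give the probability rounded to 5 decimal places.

0.06057

X ~ Binomial(n=10, p=0.366).
P(X=1) = C(10,1) · p^1 · (1−p)^9
= 10 · 0.366 · 0.01655 = 0.0605737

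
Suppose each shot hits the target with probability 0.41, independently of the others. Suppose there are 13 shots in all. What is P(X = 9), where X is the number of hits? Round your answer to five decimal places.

0.02836

X ~ Binomial(n=13, p=0.41).
P(X=9) = C(13,9) · p^9 · (1−p)^4
= 715 · 0.00032738 · 0.12117 = 0.0283641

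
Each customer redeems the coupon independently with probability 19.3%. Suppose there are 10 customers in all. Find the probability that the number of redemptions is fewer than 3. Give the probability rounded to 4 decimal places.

0.6988

X ~ Binomial(10, 0.193); P(X ≤ 2) = Σ C(10,k) p^k (1−p)^(10−k) over k:
  k=0: C(10,0)·0.193^0·0.807^10 = 0.117148
  k=1: C(10,1)·0.193^1·0.807^9 = 0.280168
  k=2: C(10,2)·0.193^2·0.807^8 = 0.301520
Total = 0.698836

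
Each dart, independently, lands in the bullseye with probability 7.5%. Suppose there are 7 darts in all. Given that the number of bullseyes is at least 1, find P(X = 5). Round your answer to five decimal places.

X ~ Binomial(7, 0.075). Want P(X=5 | X≥1) = P(X=5) / P(X≥1).
P(X=5) = C(7,5)·0.075^5·0.925^2 = 0.0000426
P(X≥1) = 1 − 0.5794182 = 0.4205818
Ratio = 0.0000426 / 0.4205818 = 0.0001014

0.00010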